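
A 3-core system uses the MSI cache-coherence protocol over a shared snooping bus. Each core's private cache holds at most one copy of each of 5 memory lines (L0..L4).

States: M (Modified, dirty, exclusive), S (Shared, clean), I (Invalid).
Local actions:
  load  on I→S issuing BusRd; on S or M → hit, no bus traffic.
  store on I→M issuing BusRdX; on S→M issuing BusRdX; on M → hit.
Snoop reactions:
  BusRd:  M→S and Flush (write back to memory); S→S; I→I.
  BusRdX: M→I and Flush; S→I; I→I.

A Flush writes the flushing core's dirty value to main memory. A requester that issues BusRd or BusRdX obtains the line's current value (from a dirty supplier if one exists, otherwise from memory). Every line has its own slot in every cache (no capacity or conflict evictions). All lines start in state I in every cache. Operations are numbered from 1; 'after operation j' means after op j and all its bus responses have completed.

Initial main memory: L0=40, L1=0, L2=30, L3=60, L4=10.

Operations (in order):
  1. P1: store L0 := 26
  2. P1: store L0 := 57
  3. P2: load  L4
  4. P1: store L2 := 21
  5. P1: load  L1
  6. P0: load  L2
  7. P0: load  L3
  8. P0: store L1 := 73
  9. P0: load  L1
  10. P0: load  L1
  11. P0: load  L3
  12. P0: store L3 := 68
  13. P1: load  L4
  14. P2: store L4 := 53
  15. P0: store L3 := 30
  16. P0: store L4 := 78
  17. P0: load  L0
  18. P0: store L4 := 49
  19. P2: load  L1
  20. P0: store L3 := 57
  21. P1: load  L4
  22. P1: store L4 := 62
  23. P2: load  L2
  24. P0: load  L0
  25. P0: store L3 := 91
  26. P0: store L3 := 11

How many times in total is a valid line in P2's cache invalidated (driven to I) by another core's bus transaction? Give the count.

invalidations = 1

step 1: P1: store L0 := 26  ⟶  IMI  (L0)  txn=BusRdX  M[L0]=40
step 2: P1: store L0 := 57  ⟶  IMI  (L0)  txn=∅  M[L0]=40
step 3: P2: load  L4  ⟶  IIS  (L4)  txn=BusRd  M[L4]=10
step 4: P1: store L2 := 21  ⟶  IMI  (L2)  txn=BusRdX  M[L2]=30
step 5: P1: load  L1  ⟶  ISI  (L1)  txn=BusRd  M[L1]=0
step 6: P0: load  L2  ⟶  SSI  (L2)  txn=BusRd+Flush  M[L2]=21
step 7: P0: load  L3  ⟶  SII  (L3)  txn=BusRd  M[L3]=60
step 8: P0: store L1 := 73  ⟶  MII  (L1)  txn=BusRdX  M[L1]=0
step 9: P0: load  L1  ⟶  MII  (L1)  txn=∅  M[L1]=0
step 10: P0: load  L1  ⟶  MII  (L1)  txn=∅  M[L1]=0
step 11: P0: load  L3  ⟶  SII  (L3)  txn=∅  M[L3]=60
step 12: P0: store L3 := 68  ⟶  MII  (L3)  txn=BusRdX  M[L3]=60
step 13: P1: load  L4  ⟶  ISS  (L4)  txn=BusRd  M[L4]=10
step 14: P2: store L4 := 53  ⟶  IIM  (L4)  txn=BusRdX  M[L4]=10
step 15: P0: store L3 := 30  ⟶  MII  (L3)  txn=∅  M[L3]=60
step 16: P0: store L4 := 78  ⟶  MII  (L4)  txn=BusRdX+Flush  M[L4]=53
step 17: P0: load  L0  ⟶  SSI  (L0)  txn=BusRd+Flush  M[L0]=57
step 18: P0: store L4 := 49  ⟶  MII  (L4)  txn=∅  M[L4]=53
step 19: P2: load  L1  ⟶  SIS  (L1)  txn=BusRd+Flush  M[L1]=73
step 20: P0: store L3 := 57  ⟶  MII  (L3)  txn=∅  M[L3]=60
step 21: P1: load  L4  ⟶  SSI  (L4)  txn=BusRd+Flush  M[L4]=49
step 22: P1: store L4 := 62  ⟶  IMI  (L4)  txn=BusRdX  M[L4]=49
step 23: P2: load  L2  ⟶  SSS  (L2)  txn=BusRd  M[L2]=21
step 24: P0: load  L0  ⟶  SSI  (L0)  txn=∅  M[L0]=57
step 25: P0: store L3 := 91  ⟶  MII  (L3)  txn=∅  M[L3]=60
step 26: P0: store L3 := 11  ⟶  MII  (L3)  txn=∅  M[L3]=60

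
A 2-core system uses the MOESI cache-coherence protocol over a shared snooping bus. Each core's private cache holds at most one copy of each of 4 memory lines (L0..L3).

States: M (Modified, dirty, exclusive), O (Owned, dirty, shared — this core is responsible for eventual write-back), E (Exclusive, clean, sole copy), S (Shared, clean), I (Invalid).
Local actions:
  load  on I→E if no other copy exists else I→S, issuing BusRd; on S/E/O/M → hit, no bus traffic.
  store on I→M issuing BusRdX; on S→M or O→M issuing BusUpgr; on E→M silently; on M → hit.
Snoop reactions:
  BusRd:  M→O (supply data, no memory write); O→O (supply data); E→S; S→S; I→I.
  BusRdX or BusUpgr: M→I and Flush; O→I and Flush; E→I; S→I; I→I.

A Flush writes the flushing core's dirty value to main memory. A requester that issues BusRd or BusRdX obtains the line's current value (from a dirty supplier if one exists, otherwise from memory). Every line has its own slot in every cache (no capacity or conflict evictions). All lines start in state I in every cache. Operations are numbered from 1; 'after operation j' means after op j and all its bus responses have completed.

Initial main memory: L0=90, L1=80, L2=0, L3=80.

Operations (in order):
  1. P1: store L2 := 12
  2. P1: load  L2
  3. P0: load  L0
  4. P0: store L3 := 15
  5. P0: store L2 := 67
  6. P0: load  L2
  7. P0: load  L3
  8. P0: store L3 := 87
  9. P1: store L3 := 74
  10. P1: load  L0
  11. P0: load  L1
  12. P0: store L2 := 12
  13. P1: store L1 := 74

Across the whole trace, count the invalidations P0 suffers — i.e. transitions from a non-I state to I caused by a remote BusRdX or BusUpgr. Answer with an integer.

[1] P1: store L2 := 12 | P0:I, P1:M(12) | bus: BusRdX
[2] P1: load  L2 | P0:I, P1:M(12) | bus: none
[3] P0: load  L0 | P0:E(90), P1:I | bus: BusRd
[4] P0: store L3 := 15 | P0:M(15), P1:I | bus: BusRdX
[5] P0: store L2 := 67 | P0:M(67), P1:I | bus: BusRdX,Flush
[6] P0: load  L2 | P0:M(67), P1:I | bus: none
[7] P0: load  L3 | P0:M(15), P1:I | bus: none
[8] P0: store L3 := 87 | P0:M(87), P1:I | bus: none
[9] P1: store L3 := 74 | P0:I, P1:M(74) | bus: BusRdX,Flush
[10] P1: load  L0 | P0:S(90), P1:S(90) | bus: BusRd
[11] P0: load  L1 | P0:E(80), P1:I | bus: BusRd
[12] P0: store L2 := 12 | P0:M(12), P1:I | bus: none
[13] P1: store L1 := 74 | P0:I, P1:M(74) | bus: BusRdX

invalidations = 2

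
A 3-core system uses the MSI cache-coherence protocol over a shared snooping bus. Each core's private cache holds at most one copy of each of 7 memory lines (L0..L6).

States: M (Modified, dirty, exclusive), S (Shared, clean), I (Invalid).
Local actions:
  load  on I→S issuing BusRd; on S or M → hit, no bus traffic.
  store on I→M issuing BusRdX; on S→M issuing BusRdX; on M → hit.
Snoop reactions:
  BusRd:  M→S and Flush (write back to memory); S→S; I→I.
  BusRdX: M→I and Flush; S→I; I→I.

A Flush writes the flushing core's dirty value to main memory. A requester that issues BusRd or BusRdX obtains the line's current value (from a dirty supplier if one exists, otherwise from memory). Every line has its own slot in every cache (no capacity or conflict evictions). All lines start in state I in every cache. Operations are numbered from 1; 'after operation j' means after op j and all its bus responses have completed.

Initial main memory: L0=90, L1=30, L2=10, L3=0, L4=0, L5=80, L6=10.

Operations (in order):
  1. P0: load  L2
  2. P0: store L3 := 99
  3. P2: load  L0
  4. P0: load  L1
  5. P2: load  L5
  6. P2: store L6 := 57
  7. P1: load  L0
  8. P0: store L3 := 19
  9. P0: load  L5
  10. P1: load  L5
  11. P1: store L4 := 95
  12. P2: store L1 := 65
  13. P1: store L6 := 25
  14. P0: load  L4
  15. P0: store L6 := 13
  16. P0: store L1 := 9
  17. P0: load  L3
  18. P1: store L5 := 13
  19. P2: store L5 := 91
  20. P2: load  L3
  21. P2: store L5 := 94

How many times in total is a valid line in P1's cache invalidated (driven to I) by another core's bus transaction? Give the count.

step 1: P0: load  L2  ⟶  SII  (L2)  txn=BusRd  M[L2]=10
step 2: P0: store L3 := 99  ⟶  MII  (L3)  txn=BusRdX  M[L3]=0
step 3: P2: load  L0  ⟶  IIS  (L0)  txn=BusRd  M[L0]=90
step 4: P0: load  L1  ⟶  SII  (L1)  txn=BusRd  M[L1]=30
step 5: P2: load  L5  ⟶  IIS  (L5)  txn=BusRd  M[L5]=80
step 6: P2: store L6 := 57  ⟶  IIM  (L6)  txn=BusRdX  M[L6]=10
step 7: P1: load  L0  ⟶  ISS  (L0)  txn=BusRd  M[L0]=90
step 8: P0: store L3 := 19  ⟶  MII  (L3)  txn=∅  M[L3]=0
step 9: P0: load  L5  ⟶  SIS  (L5)  txn=BusRd  M[L5]=80
step 10: P1: load  L5  ⟶  SSS  (L5)  txn=BusRd  M[L5]=80
step 11: P1: store L4 := 95  ⟶  IMI  (L4)  txn=BusRdX  M[L4]=0
step 12: P2: store L1 := 65  ⟶  IIM  (L1)  txn=BusRdX  M[L1]=30
step 13: P1: store L6 := 25  ⟶  IMI  (L6)  txn=BusRdX+Flush  M[L6]=57
step 14: P0: load  L4  ⟶  SSI  (L4)  txn=BusRd+Flush  M[L4]=95
step 15: P0: store L6 := 13  ⟶  MII  (L6)  txn=BusRdX+Flush  M[L6]=25
step 16: P0: store L1 := 9  ⟶  MII  (L1)  txn=BusRdX+Flush  M[L1]=65
step 17: P0: load  L3  ⟶  MII  (L3)  txn=∅  M[L3]=0
step 18: P1: store L5 := 13  ⟶  IMI  (L5)  txn=BusRdX  M[L5]=80
step 19: P2: store L5 := 91  ⟶  IIM  (L5)  txn=BusRdX+Flush  M[L5]=13
step 20: P2: load  L3  ⟶  SIS  (L3)  txn=BusRd+Flush  M[L3]=19
step 21: P2: store L5 := 94  ⟶  IIM  (L5)  txn=∅  M[L5]=13

invalidations = 2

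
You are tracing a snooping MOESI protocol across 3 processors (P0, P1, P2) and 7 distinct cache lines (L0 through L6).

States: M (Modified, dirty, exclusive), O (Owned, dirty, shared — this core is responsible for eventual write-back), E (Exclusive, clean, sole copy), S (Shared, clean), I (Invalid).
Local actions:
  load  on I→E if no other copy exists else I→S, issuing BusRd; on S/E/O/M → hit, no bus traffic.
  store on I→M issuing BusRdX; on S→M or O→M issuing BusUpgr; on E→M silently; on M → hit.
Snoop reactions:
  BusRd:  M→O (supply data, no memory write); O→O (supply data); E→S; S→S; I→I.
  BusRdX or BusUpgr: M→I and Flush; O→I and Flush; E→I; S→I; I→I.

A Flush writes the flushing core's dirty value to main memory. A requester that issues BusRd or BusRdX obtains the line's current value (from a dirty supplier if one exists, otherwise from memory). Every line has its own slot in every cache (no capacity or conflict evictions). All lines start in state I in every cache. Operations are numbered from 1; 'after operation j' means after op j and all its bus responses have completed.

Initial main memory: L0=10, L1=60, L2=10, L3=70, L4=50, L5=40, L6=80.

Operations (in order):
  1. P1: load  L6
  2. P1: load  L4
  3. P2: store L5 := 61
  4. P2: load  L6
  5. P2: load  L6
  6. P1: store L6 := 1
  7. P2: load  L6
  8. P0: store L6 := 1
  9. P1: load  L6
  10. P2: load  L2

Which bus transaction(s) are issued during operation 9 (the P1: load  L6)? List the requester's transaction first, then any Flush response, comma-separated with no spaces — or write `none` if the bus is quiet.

1. P1: load  L6  bus=[BusRd]  L6: P0=I P1=E P2=I  mem[L6]=80
2. P1: load  L4  bus=[BusRd]  L4: P0=I P1=E P2=I  mem[L4]=50
3. P2: store L5 := 61  bus=[BusRdX]  L5: P0=I P1=I P2=M  mem[L5]=40
4. P2: load  L6  bus=[BusRd]  L6: P0=I P1=S P2=S  mem[L6]=80
5. P2: load  L6  bus=[-]  L6: P0=I P1=S P2=S  mem[L6]=80
6. P1: store L6 := 1  bus=[BusUpgr]  L6: P0=I P1=M P2=I  mem[L6]=80
7. P2: load  L6  bus=[BusRd]  L6: P0=I P1=O P2=S  mem[L6]=80
8. P0: store L6 := 1  bus=[BusRdX,Flush]  L6: P0=M P1=I P2=I  mem[L6]=1
9. P1: load  L6  bus=[BusRd]  L6: P0=O P1=S P2=I  mem[L6]=1
10. P2: load  L2  bus=[BusRd]  L2: P0=I P1=I P2=E  mem[L2]=10

bus = BusRd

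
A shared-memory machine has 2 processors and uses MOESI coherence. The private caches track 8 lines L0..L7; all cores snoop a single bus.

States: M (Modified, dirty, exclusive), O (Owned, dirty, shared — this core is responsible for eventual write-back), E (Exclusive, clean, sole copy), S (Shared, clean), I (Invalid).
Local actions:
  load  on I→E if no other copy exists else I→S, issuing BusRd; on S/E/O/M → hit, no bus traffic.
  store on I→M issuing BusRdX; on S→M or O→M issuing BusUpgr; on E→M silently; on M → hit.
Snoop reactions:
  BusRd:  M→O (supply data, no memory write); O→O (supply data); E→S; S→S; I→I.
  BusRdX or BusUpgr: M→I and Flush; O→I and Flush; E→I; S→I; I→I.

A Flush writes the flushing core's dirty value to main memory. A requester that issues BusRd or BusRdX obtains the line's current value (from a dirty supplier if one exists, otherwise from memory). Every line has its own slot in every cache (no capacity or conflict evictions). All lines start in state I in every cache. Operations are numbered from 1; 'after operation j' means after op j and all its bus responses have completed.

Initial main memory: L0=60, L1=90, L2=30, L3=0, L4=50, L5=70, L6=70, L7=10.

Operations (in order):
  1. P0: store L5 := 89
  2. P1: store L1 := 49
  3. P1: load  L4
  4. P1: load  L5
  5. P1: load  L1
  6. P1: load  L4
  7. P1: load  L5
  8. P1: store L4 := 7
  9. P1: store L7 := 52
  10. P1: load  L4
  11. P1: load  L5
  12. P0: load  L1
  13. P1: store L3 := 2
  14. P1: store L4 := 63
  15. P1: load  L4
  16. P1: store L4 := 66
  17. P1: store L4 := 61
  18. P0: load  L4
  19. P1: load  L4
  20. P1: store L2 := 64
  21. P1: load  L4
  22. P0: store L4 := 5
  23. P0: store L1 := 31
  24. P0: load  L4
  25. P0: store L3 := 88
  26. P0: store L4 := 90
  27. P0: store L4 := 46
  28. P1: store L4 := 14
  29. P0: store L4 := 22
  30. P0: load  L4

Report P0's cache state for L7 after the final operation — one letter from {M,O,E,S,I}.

state = I

[1] P0: store L5 := 89 | P0:M(89), P1:I | bus: BusRdX
[2] P1: store L1 := 49 | P0:I, P1:M(49) | bus: BusRdX
[3] P1: load  L4 | P0:I, P1:E(50) | bus: BusRd
[4] P1: load  L5 | P0:O(89), P1:S(89) | bus: BusRd
[5] P1: load  L1 | P0:I, P1:M(49) | bus: none
[6] P1: load  L4 | P0:I, P1:E(50) | bus: none
[7] P1: load  L5 | P0:O(89), P1:S(89) | bus: none
[8] P1: store L4 := 7 | P0:I, P1:M(7) | bus: none
[9] P1: store L7 := 52 | P0:I, P1:M(52) | bus: BusRdX
[10] P1: load  L4 | P0:I, P1:M(7) | bus: none
[11] P1: load  L5 | P0:O(89), P1:S(89) | bus: none
[12] P0: load  L1 | P0:S(49), P1:O(49) | bus: BusRd
[13] P1: store L3 := 2 | P0:I, P1:M(2) | bus: BusRdX
[14] P1: store L4 := 63 | P0:I, P1:M(63) | bus: none
[15] P1: load  L4 | P0:I, P1:M(63) | bus: none
[16] P1: store L4 := 66 | P0:I, P1:M(66) | bus: none
[17] P1: store L4 := 61 | P0:I, P1:M(61) | bus: none
[18] P0: load  L4 | P0:S(61), P1:O(61) | bus: BusRd
[19] P1: load  L4 | P0:S(61), P1:O(61) | bus: none
[20] P1: store L2 := 64 | P0:I, P1:M(64) | bus: BusRdX
[21] P1: load  L4 | P0:S(61), P1:O(61) | bus: none
[22] P0: store L4 := 5 | P0:M(5), P1:I | bus: BusUpgr,Flush
[23] P0: store L1 := 31 | P0:M(31), P1:I | bus: BusUpgr,Flush
[24] P0: load  L4 | P0:M(5), P1:I | bus: none
[25] P0: store L3 := 88 | P0:M(88), P1:I | bus: BusRdX,Flush
[26] P0: store L4 := 90 | P0:M(90), P1:I | bus: none
[27] P0: store L4 := 46 | P0:M(46), P1:I | bus: none
[28] P1: store L4 := 14 | P0:I, P1:M(14) | bus: BusRdX,Flush
[29] P0: store L4 := 22 | P0:M(22), P1:I | bus: BusRdX,Flush
[30] P0: load  L4 | P0:M(22), P1:I | bus: none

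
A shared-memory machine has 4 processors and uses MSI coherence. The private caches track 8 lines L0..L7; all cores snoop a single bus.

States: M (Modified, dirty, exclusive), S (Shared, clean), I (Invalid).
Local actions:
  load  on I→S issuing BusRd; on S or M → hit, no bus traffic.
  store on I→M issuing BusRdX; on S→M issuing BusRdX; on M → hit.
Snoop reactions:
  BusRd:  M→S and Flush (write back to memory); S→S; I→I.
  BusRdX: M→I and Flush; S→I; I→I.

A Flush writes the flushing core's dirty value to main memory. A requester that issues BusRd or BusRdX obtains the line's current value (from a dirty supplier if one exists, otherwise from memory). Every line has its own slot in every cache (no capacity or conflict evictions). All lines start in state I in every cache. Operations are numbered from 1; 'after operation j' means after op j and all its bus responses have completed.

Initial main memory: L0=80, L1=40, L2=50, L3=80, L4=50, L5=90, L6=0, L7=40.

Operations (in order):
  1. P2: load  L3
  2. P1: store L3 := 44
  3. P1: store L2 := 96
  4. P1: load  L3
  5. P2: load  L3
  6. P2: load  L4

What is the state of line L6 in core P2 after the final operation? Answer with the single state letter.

step 1: P2: load  L3  ⟶  IISI  (L3)  txn=BusRd  M[L3]=80
step 2: P1: store L3 := 44  ⟶  IMII  (L3)  txn=BusRdX  M[L3]=80
step 3: P1: store L2 := 96  ⟶  IMII  (L2)  txn=BusRdX  M[L2]=50
step 4: P1: load  L3  ⟶  IMII  (L3)  txn=∅  M[L3]=80
step 5: P2: load  L3  ⟶  ISSI  (L3)  txn=BusRd+Flush  M[L3]=44
step 6: P2: load  L4  ⟶  IISI  (L4)  txn=BusRd  M[L4]=50

state = I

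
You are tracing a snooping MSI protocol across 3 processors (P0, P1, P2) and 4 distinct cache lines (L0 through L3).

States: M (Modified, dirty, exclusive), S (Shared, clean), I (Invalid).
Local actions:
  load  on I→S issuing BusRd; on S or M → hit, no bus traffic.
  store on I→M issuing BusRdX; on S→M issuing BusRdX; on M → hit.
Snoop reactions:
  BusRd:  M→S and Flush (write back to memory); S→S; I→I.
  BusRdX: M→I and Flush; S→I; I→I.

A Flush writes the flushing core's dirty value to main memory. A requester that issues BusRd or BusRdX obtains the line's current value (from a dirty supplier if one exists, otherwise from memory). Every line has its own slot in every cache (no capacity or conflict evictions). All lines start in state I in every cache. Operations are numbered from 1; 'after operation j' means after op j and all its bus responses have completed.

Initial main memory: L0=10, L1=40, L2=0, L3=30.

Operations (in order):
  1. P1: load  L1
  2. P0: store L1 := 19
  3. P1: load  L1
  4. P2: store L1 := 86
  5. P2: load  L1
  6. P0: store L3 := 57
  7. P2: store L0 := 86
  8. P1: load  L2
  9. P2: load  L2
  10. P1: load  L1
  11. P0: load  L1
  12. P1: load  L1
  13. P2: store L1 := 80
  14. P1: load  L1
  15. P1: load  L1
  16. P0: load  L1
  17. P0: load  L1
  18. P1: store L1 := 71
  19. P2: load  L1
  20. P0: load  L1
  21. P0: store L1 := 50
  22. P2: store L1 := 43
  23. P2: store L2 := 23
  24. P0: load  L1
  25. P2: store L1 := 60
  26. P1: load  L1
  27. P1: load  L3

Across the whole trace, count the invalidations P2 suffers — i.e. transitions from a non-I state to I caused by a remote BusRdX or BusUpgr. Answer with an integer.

  op1 P1: load  L1 → I/S/I on L1; bus BusRd; mem=40
  op2 P0: store L1 := 19 → M/I/I on L1; bus BusRdX; mem=40
  op3 P1: load  L1 → S/S/I on L1; bus BusRd Flush; mem=19
  op4 P2: store L1 := 86 → I/I/M on L1; bus BusRdX; mem=19
  op5 P2: load  L1 → I/I/M on L1; bus (none); mem=19
  op6 P0: store L3 := 57 → M/I/I on L3; bus BusRdX; mem=30
  op7 P2: store L0 := 86 → I/I/M on L0; bus BusRdX; mem=10
  op8 P1: load  L2 → I/S/I on L2; bus BusRd; mem=0
  op9 P2: load  L2 → I/S/S on L2; bus BusRd; mem=0
  op10 P1: load  L1 → I/S/S on L1; bus BusRd Flush; mem=86
  op11 P0: load  L1 → S/S/S on L1; bus BusRd; mem=86
  op12 P1: load  L1 → S/S/S on L1; bus (none); mem=86
  op13 P2: store L1 := 80 → I/I/M on L1; bus BusRdX; mem=86
  op14 P1: load  L1 → I/S/S on L1; bus BusRd Flush; mem=80
  op15 P1: load  L1 → I/S/S on L1; bus (none); mem=80
  op16 P0: load  L1 → S/S/S on L1; bus BusRd; mem=80
  op17 P0: load  L1 → S/S/S on L1; bus (none); mem=80
  op18 P1: store L1 := 71 → I/M/I on L1; bus BusRdX; mem=80
  op19 P2: load  L1 → I/S/S on L1; bus BusRd Flush; mem=71
  op20 P0: load  L1 → S/S/S on L1; bus BusRd; mem=71
  op21 P0: store L1 := 50 → M/I/I on L1; bus BusRdX; mem=71
  op22 P2: store L1 := 43 → I/I/M on L1; bus BusRdX Flush; mem=50
  op23 P2: store L2 := 23 → I/I/M on L2; bus BusRdX; mem=0
  op24 P0: load  L1 → S/I/S on L1; bus BusRd Flush; mem=43
  op25 P2: store L1 := 60 → I/I/M on L1; bus BusRdX; mem=43
  op26 P1: load  L1 → I/S/S on L1; bus BusRd Flush; mem=60
  op27 P1: load  L3 → S/S/I on L3; bus BusRd Flush; mem=57

invalidations = 2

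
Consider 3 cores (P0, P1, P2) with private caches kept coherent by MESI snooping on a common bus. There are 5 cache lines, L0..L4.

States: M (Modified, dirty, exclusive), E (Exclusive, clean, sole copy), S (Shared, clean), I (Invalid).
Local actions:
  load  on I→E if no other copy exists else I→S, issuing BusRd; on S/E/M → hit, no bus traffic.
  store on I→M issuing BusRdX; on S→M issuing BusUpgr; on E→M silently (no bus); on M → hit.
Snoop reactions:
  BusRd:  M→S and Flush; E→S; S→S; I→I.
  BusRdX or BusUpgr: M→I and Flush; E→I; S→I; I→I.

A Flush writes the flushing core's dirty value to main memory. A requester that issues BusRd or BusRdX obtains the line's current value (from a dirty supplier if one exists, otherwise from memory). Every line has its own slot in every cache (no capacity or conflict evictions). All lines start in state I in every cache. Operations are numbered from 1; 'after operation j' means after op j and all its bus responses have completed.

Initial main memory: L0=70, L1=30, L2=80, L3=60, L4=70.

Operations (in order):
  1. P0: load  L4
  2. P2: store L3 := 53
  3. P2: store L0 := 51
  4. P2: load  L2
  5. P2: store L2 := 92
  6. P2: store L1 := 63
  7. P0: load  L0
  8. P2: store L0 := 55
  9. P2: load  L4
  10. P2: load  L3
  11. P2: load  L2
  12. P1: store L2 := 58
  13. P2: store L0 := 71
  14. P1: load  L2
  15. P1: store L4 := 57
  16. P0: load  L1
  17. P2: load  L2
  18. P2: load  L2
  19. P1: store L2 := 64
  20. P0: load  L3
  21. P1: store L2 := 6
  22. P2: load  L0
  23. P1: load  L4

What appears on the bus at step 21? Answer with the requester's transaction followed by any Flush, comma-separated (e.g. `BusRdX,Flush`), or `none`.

[1] P0: load  L4 | P0:E(70), P1:I, P2:I | bus: BusRd
[2] P2: store L3 := 53 | P0:I, P1:I, P2:M(53) | bus: BusRdX
[3] P2: store L0 := 51 | P0:I, P1:I, P2:M(51) | bus: BusRdX
[4] P2: load  L2 | P0:I, P1:I, P2:E(80) | bus: BusRd
[5] P2: store L2 := 92 | P0:I, P1:I, P2:M(92) | bus: none
[6] P2: store L1 := 63 | P0:I, P1:I, P2:M(63) | bus: BusRdX
[7] P0: load  L0 | P0:S(51), P1:I, P2:S(51) | bus: BusRd,Flush
[8] P2: store L0 := 55 | P0:I, P1:I, P2:M(55) | bus: BusUpgr
[9] P2: load  L4 | P0:S(70), P1:I, P2:S(70) | bus: BusRd
[10] P2: load  L3 | P0:I, P1:I, P2:M(53) | bus: none
[11] P2: load  L2 | P0:I, P1:I, P2:M(92) | bus: none
[12] P1: store L2 := 58 | P0:I, P1:M(58), P2:I | bus: BusRdX,Flush
[13] P2: store L0 := 71 | P0:I, P1:I, P2:M(71) | bus: none
[14] P1: load  L2 | P0:I, P1:M(58), P2:I | bus: none
[15] P1: store L4 := 57 | P0:I, P1:M(57), P2:I | bus: BusRdX
[16] P0: load  L1 | P0:S(63), P1:I, P2:S(63) | bus: BusRd,Flush
[17] P2: load  L2 | P0:I, P1:S(58), P2:S(58) | bus: BusRd,Flush
[18] P2: load  L2 | P0:I, P1:S(58), P2:S(58) | bus: none
[19] P1: store L2 := 64 | P0:I, P1:M(64), P2:I | bus: BusUpgr
[20] P0: load  L3 | P0:S(53), P1:I, P2:S(53) | bus: BusRd,Flush
[21] P1: store L2 := 6 | P0:I, P1:M(6), P2:I | bus: none
[22] P2: load  L0 | P0:I, P1:I, P2:M(71) | bus: none
[23] P1: load  L4 | P0:I, P1:M(57), P2:I | bus: none

bus = none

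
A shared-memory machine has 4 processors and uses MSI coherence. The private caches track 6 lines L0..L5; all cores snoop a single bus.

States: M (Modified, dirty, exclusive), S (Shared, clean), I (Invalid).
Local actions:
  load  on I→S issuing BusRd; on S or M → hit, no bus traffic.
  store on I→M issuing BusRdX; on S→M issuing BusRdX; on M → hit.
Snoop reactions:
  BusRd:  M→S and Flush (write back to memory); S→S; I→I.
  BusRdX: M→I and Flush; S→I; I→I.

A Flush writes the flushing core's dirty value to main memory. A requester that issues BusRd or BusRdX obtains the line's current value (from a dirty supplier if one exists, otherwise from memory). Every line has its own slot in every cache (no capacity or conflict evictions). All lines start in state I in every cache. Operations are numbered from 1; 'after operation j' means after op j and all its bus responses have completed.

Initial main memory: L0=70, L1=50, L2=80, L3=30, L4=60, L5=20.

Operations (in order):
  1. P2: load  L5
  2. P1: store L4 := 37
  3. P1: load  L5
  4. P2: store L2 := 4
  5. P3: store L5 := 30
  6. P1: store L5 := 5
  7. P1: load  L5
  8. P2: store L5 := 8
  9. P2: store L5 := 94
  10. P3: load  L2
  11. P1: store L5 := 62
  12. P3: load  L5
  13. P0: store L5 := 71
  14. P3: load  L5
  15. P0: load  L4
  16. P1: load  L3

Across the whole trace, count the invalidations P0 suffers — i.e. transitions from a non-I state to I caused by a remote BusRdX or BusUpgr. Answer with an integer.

invalidations = 0

[1] P2: load  L5 | P0:I, P1:I, P2:S(20), P3:I | bus: BusRd
[2] P1: store L4 := 37 | P0:I, P1:M(37), P2:I, P3:I | bus: BusRdX
[3] P1: load  L5 | P0:I, P1:S(20), P2:S(20), P3:I | bus: BusRd
[4] P2: store L2 := 4 | P0:I, P1:I, P2:M(4), P3:I | bus: BusRdX
[5] P3: store L5 := 30 | P0:I, P1:I, P2:I, P3:M(30) | bus: BusRdX
[6] P1: store L5 := 5 | P0:I, P1:M(5), P2:I, P3:I | bus: BusRdX,Flush
[7] P1: load  L5 | P0:I, P1:M(5), P2:I, P3:I | bus: none
[8] P2: store L5 := 8 | P0:I, P1:I, P2:M(8), P3:I | bus: BusRdX,Flush
[9] P2: store L5 := 94 | P0:I, P1:I, P2:M(94), P3:I | bus: none
[10] P3: load  L2 | P0:I, P1:I, P2:S(4), P3:S(4) | bus: BusRd,Flush
[11] P1: store L5 := 62 | P0:I, P1:M(62), P2:I, P3:I | bus: BusRdX,Flush
[12] P3: load  L5 | P0:I, P1:S(62), P2:I, P3:S(62) | bus: BusRd,Flush
[13] P0: store L5 := 71 | P0:M(71), P1:I, P2:I, P3:I | bus: BusRdX
[14] P3: load  L5 | P0:S(71), P1:I, P2:I, P3:S(71) | bus: BusRd,Flush
[15] P0: load  L4 | P0:S(37), P1:S(37), P2:I, P3:I | bus: BusRd,Flush
[16] P1: load  L3 | P0:I, P1:S(30), P2:I, P3:I | bus: BusRd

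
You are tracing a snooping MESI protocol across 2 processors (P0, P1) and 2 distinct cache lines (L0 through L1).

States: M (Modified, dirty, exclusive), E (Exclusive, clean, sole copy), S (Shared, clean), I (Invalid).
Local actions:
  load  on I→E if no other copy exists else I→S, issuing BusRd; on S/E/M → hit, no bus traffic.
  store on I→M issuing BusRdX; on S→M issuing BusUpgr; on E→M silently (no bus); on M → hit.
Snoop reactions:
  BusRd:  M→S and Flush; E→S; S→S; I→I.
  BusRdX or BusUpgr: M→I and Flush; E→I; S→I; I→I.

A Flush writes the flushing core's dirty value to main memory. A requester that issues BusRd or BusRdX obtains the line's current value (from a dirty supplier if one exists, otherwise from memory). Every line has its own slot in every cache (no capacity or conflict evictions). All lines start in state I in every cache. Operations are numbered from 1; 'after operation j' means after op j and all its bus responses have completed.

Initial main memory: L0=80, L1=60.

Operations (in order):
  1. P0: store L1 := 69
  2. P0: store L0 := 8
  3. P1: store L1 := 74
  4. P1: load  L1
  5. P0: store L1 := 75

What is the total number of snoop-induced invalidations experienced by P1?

invalidations = 1

step 1: P0: store L1 := 69  ⟶  MI  (L1)  txn=BusRdX  M[L1]=60
step 2: P0: store L0 := 8  ⟶  MI  (L0)  txn=BusRdX  M[L0]=80
step 3: P1: store L1 := 74  ⟶  IM  (L1)  txn=BusRdX+Flush  M[L1]=69
step 4: P1: load  L1  ⟶  IM  (L1)  txn=∅  M[L1]=69
step 5: P0: store L1 := 75  ⟶  MI  (L1)  txn=BusRdX+Flush  M[L1]=74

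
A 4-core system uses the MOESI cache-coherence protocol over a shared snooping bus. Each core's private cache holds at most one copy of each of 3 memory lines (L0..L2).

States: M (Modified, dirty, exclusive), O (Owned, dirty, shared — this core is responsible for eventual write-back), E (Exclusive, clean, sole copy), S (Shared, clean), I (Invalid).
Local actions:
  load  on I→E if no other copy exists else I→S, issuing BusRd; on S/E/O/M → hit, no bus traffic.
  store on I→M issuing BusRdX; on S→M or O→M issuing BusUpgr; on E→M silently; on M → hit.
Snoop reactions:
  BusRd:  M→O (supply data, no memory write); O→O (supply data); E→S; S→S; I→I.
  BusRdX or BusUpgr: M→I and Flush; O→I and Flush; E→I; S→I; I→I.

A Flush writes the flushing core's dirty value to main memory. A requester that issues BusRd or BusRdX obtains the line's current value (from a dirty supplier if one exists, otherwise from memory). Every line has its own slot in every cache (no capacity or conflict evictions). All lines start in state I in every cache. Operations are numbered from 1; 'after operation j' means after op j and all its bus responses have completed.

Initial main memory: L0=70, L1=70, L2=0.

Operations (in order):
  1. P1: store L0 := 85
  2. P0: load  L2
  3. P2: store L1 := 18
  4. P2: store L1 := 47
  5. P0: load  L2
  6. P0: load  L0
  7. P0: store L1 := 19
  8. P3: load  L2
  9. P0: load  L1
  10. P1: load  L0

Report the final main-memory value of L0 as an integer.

memory[L0] = 70

step 1: P1: store L0 := 85  ⟶  IMII  (L0)  txn=BusRdX  M[L0]=70
step 2: P0: load  L2  ⟶  EIII  (L2)  txn=BusRd  M[L2]=0
step 3: P2: store L1 := 18  ⟶  IIMI  (L1)  txn=BusRdX  M[L1]=70
step 4: P2: store L1 := 47  ⟶  IIMI  (L1)  txn=∅  M[L1]=70
step 5: P0: load  L2  ⟶  EIII  (L2)  txn=∅  M[L2]=0
step 6: P0: load  L0  ⟶  SOII  (L0)  txn=BusRd  M[L0]=70
step 7: P0: store L1 := 19  ⟶  MIII  (L1)  txn=BusRdX+Flush  M[L1]=47
step 8: P3: load  L2  ⟶  SIIS  (L2)  txn=BusRd  M[L2]=0
step 9: P0: load  L1  ⟶  MIII  (L1)  txn=∅  M[L1]=47
step 10: P1: load  L0  ⟶  SOII  (L0)  txn=∅  M[L0]=70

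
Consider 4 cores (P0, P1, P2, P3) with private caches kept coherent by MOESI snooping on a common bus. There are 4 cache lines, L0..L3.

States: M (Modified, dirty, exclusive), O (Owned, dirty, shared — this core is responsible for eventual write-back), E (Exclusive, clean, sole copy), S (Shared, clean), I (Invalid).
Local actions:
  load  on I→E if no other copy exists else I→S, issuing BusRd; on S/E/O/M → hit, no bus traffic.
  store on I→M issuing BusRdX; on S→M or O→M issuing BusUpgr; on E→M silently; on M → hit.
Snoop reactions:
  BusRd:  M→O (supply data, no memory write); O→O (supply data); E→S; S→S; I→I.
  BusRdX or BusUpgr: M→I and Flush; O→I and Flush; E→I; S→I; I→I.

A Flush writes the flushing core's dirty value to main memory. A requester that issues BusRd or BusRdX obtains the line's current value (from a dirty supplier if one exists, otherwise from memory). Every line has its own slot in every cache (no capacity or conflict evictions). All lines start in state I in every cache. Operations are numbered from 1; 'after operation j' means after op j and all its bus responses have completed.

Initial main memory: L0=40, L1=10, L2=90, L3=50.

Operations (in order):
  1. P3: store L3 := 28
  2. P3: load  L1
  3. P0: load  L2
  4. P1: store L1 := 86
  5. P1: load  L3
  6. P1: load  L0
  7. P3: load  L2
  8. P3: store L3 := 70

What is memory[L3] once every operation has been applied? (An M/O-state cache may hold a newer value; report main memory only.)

1. P3: store L3 := 28  bus=[BusRdX]  L3: P0=I P1=I P2=I P3=M  mem[L3]=50
2. P3: load  L1  bus=[BusRd]  L1: P0=I P1=I P2=I P3=E  mem[L1]=10
3. P0: load  L2  bus=[BusRd]  L2: P0=E P1=I P2=I P3=I  mem[L2]=90
4. P1: store L1 := 86  bus=[BusRdX]  L1: P0=I P1=M P2=I P3=I  mem[L1]=10
5. P1: load  L3  bus=[BusRd]  L3: P0=I P1=S P2=I P3=O  mem[L3]=50
6. P1: load  L0  bus=[BusRd]  L0: P0=I P1=E P2=I P3=I  mem[L0]=40
7. P3: load  L2  bus=[BusRd]  L2: P0=S P1=I P2=I P3=S  mem[L2]=90
8. P3: store L3 := 70  bus=[BusUpgr]  L3: P0=I P1=I P2=I P3=M  mem[L3]=50

memory[L3] = 50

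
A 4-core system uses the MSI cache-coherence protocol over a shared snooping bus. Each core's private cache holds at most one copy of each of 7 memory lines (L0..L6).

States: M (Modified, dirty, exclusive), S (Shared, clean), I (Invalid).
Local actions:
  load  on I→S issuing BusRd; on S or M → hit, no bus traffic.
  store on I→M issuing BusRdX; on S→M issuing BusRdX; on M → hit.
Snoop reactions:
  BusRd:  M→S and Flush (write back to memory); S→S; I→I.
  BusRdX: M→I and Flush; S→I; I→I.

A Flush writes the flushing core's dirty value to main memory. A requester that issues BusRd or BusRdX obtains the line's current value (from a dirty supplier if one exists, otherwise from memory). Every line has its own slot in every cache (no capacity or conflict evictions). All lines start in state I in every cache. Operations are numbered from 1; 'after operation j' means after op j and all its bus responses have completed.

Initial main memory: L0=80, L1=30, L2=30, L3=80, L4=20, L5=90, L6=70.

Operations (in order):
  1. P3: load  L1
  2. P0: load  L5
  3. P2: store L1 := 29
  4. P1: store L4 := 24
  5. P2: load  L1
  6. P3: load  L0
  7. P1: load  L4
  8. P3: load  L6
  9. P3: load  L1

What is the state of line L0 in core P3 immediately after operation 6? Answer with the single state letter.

state = S

[1] P3: load  L1 | P0:I, P1:I, P2:I, P3:S(30) | bus: BusRd
[2] P0: load  L5 | P0:S(90), P1:I, P2:I, P3:I | bus: BusRd
[3] P2: store L1 := 29 | P0:I, P1:I, P2:M(29), P3:I | bus: BusRdX
[4] P1: store L4 := 24 | P0:I, P1:M(24), P2:I, P3:I | bus: BusRdX
[5] P2: load  L1 | P0:I, P1:I, P2:M(29), P3:I | bus: none
[6] P3: load  L0 | P0:I, P1:I, P2:I, P3:S(80) | bus: BusRd
[7] P1: load  L4 | P0:I, P1:M(24), P2:I, P3:I | bus: none
[8] P3: load  L6 | P0:I, P1:I, P2:I, P3:S(70) | bus: BusRd
[9] P3: load  L1 | P0:I, P1:I, P2:S(29), P3:S(29) | bus: BusRd,Flush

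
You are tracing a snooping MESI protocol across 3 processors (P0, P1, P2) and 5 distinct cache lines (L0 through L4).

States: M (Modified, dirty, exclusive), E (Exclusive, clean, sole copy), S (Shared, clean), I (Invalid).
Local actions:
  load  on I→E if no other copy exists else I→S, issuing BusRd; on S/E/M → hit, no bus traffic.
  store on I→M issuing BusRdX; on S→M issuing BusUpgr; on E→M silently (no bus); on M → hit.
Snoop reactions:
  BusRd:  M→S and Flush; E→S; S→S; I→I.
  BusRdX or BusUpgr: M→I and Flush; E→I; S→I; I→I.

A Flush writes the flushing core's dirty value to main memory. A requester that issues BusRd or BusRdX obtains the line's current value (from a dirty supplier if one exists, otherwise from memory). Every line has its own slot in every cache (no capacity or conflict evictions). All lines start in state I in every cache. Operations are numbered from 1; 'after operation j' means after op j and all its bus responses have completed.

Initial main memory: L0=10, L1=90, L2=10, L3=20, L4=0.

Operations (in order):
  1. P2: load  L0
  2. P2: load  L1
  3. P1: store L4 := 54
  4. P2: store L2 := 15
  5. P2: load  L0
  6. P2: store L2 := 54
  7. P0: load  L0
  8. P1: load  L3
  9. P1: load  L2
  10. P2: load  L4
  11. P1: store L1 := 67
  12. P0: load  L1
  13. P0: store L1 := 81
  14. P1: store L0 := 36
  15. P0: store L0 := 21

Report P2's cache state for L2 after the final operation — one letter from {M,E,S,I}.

state = S

  op1 P2: load  L0 → I/I/E on L0; bus BusRd; mem=10
  op2 P2: load  L1 → I/I/E on L1; bus BusRd; mem=90
  op3 P1: store L4 := 54 → I/M/I on L4; bus BusRdX; mem=0
  op4 P2: store L2 := 15 → I/I/M on L2; bus BusRdX; mem=10
  op5 P2: load  L0 → I/I/E on L0; bus (none); mem=10
  op6 P2: store L2 := 54 → I/I/M on L2; bus (none); mem=10
  op7 P0: load  L0 → S/I/S on L0; bus BusRd; mem=10
  op8 P1: load  L3 → I/E/I on L3; bus BusRd; mem=20
  op9 P1: load  L2 → I/S/S on L2; bus BusRd Flush; mem=54
  op10 P2: load  L4 → I/S/S on L4; bus BusRd Flush; mem=54
  op11 P1: store L1 := 67 → I/M/I on L1; bus BusRdX; mem=90
  op12 P0: load  L1 → S/S/I on L1; bus BusRd Flush; mem=67
  op13 P0: store L1 := 81 → M/I/I on L1; bus BusUpgr; mem=67
  op14 P1: store L0 := 36 → I/M/I on L0; bus BusRdX; mem=10
  op15 P0: store L0 := 21 → M/I/I on L0; bus BusRdX Flush; mem=36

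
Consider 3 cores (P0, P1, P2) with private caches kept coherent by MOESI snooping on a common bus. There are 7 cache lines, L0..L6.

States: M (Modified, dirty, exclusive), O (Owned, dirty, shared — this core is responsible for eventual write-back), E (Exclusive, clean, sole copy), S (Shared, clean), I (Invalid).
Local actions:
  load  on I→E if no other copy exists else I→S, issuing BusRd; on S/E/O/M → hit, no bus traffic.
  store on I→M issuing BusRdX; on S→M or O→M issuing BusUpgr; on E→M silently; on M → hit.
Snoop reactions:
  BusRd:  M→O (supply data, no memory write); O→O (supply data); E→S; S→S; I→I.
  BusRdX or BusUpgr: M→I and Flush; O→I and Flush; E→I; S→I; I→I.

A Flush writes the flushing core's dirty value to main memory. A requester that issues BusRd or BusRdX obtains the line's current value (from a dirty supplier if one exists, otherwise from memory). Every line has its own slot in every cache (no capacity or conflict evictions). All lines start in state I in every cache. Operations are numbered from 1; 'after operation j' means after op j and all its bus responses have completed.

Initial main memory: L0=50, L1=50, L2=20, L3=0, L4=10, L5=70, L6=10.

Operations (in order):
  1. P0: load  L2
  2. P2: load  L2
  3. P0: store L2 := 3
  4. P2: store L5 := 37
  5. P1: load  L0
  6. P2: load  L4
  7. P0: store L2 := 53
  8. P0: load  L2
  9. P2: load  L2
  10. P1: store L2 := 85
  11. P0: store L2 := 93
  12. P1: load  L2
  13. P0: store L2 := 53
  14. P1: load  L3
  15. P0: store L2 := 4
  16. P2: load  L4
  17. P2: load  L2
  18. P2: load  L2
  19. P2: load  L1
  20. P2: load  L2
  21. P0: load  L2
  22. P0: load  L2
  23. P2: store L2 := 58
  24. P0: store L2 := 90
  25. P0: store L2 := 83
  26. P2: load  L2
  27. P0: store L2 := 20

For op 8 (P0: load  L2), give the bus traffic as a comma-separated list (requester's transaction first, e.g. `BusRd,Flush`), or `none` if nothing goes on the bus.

bus = none

step 1: P0: load  L2  ⟶  EII  (L2)  txn=BusRd  M[L2]=20
step 2: P2: load  L2  ⟶  SIS  (L2)  txn=BusRd  M[L2]=20
step 3: P0: store L2 := 3  ⟶  MII  (L2)  txn=BusUpgr  M[L2]=20
step 4: P2: store L5 := 37  ⟶  IIM  (L5)  txn=BusRdX  M[L5]=70
step 5: P1: load  L0  ⟶  IEI  (L0)  txn=BusRd  M[L0]=50
step 6: P2: load  L4  ⟶  IIE  (L4)  txn=BusRd  M[L4]=10
step 7: P0: store L2 := 53  ⟶  MII  (L2)  txn=∅  M[L2]=20
step 8: P0: load  L2  ⟶  MII  (L2)  txn=∅  M[L2]=20
step 9: P2: load  L2  ⟶  OIS  (L2)  txn=BusRd  M[L2]=20
step 10: P1: store L2 := 85  ⟶  IMI  (L2)  txn=BusRdX+Flush  M[L2]=53
step 11: P0: store L2 := 93  ⟶  MII  (L2)  txn=BusRdX+Flush  M[L2]=85
step 12: P1: load  L2  ⟶  OSI  (L2)  txn=BusRd  M[L2]=85
step 13: P0: store L2 := 53  ⟶  MII  (L2)  txn=BusUpgr  M[L2]=85
step 14: P1: load  L3  ⟶  IEI  (L3)  txn=BusRd  M[L3]=0
step 15: P0: store L2 := 4  ⟶  MII  (L2)  txn=∅  M[L2]=85
step 16: P2: load  L4  ⟶  IIE  (L4)  txn=∅  M[L4]=10
step 17: P2: load  L2  ⟶  OIS  (L2)  txn=BusRd  M[L2]=85
step 18: P2: load  L2  ⟶  OIS  (L2)  txn=∅  M[L2]=85
step 19: P2: load  L1  ⟶  IIE  (L1)  txn=BusRd  M[L1]=50
step 20: P2: load  L2  ⟶  OIS  (L2)  txn=∅  M[L2]=85
step 21: P0: load  L2  ⟶  OIS  (L2)  txn=∅  M[L2]=85
step 22: P0: load  L2  ⟶  OIS  (L2)  txn=∅  M[L2]=85
step 23: P2: store L2 := 58  ⟶  IIM  (L2)  txn=BusUpgr+Flush  M[L2]=4
step 24: P0: store L2 := 90  ⟶  MII  (L2)  txn=BusRdX+Flush  M[L2]=58
step 25: P0: store L2 := 83  ⟶  MII  (L2)  txn=∅  M[L2]=58
step 26: P2: load  L2  ⟶  OIS  (L2)  txn=BusRd  M[L2]=58
step 27: P0: store L2 := 20  ⟶  MII  (L2)  txn=BusUpgr  M[L2]=58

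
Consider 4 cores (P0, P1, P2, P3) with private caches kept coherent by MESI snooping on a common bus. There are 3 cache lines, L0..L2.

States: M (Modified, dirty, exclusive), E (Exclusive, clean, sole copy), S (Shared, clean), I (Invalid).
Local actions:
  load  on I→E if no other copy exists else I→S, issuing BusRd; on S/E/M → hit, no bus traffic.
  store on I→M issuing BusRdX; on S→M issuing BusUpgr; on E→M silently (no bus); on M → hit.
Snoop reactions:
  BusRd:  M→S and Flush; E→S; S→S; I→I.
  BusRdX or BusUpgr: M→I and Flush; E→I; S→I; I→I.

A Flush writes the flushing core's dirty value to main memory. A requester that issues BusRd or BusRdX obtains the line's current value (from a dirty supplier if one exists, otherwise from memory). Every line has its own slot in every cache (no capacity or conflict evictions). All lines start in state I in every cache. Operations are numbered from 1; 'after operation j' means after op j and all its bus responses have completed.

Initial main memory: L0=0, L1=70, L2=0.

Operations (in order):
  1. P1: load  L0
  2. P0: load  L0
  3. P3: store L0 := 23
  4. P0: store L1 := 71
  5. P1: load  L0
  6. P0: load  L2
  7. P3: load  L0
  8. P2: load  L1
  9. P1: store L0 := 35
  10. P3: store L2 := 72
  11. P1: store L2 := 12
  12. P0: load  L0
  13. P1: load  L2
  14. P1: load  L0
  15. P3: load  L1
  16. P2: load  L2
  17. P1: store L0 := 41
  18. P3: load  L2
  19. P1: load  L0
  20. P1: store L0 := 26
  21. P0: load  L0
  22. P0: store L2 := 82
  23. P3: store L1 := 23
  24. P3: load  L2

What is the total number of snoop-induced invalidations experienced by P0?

[1] P1: load  L0 | P0:I, P1:E(0), P2:I, P3:I | bus: BusRd
[2] P0: load  L0 | P0:S(0), P1:S(0), P2:I, P3:I | bus: BusRd
[3] P3: store L0 := 23 | P0:I, P1:I, P2:I, P3:M(23) | bus: BusRdX
[4] P0: store L1 := 71 | P0:M(71), P1:I, P2:I, P3:I | bus: BusRdX
[5] P1: load  L0 | P0:I, P1:S(23), P2:I, P3:S(23) | bus: BusRd,Flush
[6] P0: load  L2 | P0:E(0), P1:I, P2:I, P3:I | bus: BusRd
[7] P3: load  L0 | P0:I, P1:S(23), P2:I, P3:S(23) | bus: none
[8] P2: load  L1 | P0:S(71), P1:I, P2:S(71), P3:I | bus: BusRd,Flush
[9] P1: store L0 := 35 | P0:I, P1:M(35), P2:I, P3:I | bus: BusUpgr
[10] P3: store L2 := 72 | P0:I, P1:I, P2:I, P3:M(72) | bus: BusRdX
[11] P1: store L2 := 12 | P0:I, P1:M(12), P2:I, P3:I | bus: BusRdX,Flush
[12] P0: load  L0 | P0:S(35), P1:S(35), P2:I, P3:I | bus: BusRd,Flush
[13] P1: load  L2 | P0:I, P1:M(12), P2:I, P3:I | bus: none
[14] P1: load  L0 | P0:S(35), P1:S(35), P2:I, P3:I | bus: none
[15] P3: load  L1 | P0:S(71), P1:I, P2:S(71), P3:S(71) | bus: BusRd
[16] P2: load  L2 | P0:I, P1:S(12), P2:S(12), P3:I | bus: BusRd,Flush
[17] P1: store L0 := 41 | P0:I, P1:M(41), P2:I, P3:I | bus: BusUpgr
[18] P3: load  L2 | P0:I, P1:S(12), P2:S(12), P3:S(12) | bus: BusRd
[19] P1: load  L0 | P0:I, P1:M(41), P2:I, P3:I | bus: none
[20] P1: store L0 := 26 | P0:I, P1:M(26), P2:I, P3:I | bus: none
[21] P0: load  L0 | P0:S(26), P1:S(26), P2:I, P3:I | bus: BusRd,Flush
[22] P0: store L2 := 82 | P0:M(82), P1:I, P2:I, P3:I | bus: BusRdX
[23] P3: store L1 := 23 | P0:I, P1:I, P2:I, P3:M(23) | bus: BusUpgr
[24] P3: load  L2 | P0:S(82), P1:I, P2:I, P3:S(82) | bus: BusRd,Flush

invalidations = 4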